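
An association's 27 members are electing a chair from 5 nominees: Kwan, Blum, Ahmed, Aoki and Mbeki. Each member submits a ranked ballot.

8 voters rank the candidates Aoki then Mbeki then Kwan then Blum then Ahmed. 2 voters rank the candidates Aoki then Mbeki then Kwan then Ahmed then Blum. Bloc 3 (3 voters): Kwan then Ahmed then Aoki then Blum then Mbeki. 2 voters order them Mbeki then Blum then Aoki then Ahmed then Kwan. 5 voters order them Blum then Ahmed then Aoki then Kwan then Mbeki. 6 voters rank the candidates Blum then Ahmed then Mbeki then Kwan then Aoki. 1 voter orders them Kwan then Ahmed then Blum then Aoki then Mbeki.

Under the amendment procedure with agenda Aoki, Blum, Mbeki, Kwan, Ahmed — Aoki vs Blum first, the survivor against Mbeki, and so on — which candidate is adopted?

Kwan

Round 1: Aoki vs Blum — 13–14, Blum advances.
Round 2: Blum vs Mbeki — 15–12, Blum advances.
Round 3: Blum vs Kwan — 13–14, Kwan advances.
Round 4: Kwan vs Ahmed — 14–13, Kwan advances.
The agenda winner is Kwan.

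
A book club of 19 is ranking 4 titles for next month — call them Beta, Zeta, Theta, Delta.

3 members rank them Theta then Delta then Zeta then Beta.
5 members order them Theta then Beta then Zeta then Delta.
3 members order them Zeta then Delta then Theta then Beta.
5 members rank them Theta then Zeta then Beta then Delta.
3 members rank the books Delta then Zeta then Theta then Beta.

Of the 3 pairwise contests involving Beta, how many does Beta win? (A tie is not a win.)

1

Beta against each rival (19 members):
Beta vs Zeta: 5 to 14, Zeta.
Beta vs Theta: Theta, 19–0.
Beta vs Delta: Beta wins 10–9.
Beta beats Delta; loses to Zeta, Theta — 1 pairwise win.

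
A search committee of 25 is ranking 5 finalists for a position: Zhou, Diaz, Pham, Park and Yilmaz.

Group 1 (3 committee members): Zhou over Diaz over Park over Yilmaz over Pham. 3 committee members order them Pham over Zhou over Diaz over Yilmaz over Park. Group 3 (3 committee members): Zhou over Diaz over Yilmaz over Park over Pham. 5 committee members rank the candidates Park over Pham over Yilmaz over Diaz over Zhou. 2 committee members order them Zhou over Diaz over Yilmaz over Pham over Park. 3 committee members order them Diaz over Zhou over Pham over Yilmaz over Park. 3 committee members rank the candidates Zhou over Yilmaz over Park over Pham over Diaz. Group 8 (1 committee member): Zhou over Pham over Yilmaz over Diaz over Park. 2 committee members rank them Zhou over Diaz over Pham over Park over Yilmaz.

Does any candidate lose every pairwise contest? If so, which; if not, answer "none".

none

Head-to-head results (25 committee members):
Zhou vs Diaz: 17 for Zhou, 8 for Diaz — Zhou by 17–8.
Zhou vs Pham: Zhou wins 17–8.
Zhou vs Park: Zhou wins 20–5.
Zhou vs Yilmaz: 20 to 5, Zhou.
Diaz vs Pham: 3+3+2+3+2 = 13 for Diaz, 12 for Pham — Diaz by 13–12.
Diaz vs Park: Diaz, 17–8.
Diaz vs Yilmaz: Diaz wins 16–9.
Pham vs Park: Park wins 14–11.
Pham vs Yilmaz: Pham is ranked higher on 3+5+3+1+2 = 14 ballots, Yilmaz on 11. Pham wins 14–11.
Park vs Yilmaz: Yilmaz, 15–10.
Every candidate wins at least one matchup (Zhou beats Diaz; Diaz beats Pham; Pham beats Yilmaz; Park beats Pham; Yilmaz beats Park), so there is no Condorcet loser.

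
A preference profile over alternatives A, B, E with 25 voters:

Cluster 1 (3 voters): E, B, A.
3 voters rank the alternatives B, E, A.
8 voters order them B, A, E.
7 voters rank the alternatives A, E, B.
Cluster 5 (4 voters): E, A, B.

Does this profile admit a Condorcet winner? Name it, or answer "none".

none

Pairwise majorities:
A vs B: B, 14–11.
A–E: A 15–10.
B–E: E 14–11.
No alternative is unbeaten: A loses to B; B loses to E; E loses to A. In particular A beats E beats B beats A is a majority cycle — no Condorcet winner exists.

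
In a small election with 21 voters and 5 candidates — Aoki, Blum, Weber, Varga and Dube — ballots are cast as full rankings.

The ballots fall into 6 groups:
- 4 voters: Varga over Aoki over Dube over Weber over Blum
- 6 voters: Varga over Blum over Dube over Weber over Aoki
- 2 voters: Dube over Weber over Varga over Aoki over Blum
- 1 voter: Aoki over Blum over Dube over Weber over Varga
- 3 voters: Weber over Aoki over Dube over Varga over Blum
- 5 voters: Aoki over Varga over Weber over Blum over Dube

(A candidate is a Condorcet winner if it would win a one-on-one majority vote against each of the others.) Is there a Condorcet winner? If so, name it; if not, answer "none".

Varga

Pairwise majorities:
Aoki vs Blum: 4+2+1+3+5 = 15 for Aoki, 6 for Blum — Aoki by 15–6.
Aoki vs Weber: Aoki is ranked higher on 4+1+5 = 10 ballots, Weber on 11. Weber wins 11–10.
Aoki vs Varga: 1+3+5 = 9 for Aoki, 12 for Varga — Varga by 12–9.
Aoki vs Dube: 13 to 8, Aoki.
Blum vs Weber: Blum preferred on 6+1 = 7 ballots; Weber wins 14–7.
Blum vs Varga: Blum preferred on 1 ballot; Varga wins 20–1.
Blum vs Dube: Blum is ranked higher on 6+1+5 = 12 ballots, Dube on 9. Blum wins 12–9.
Weber vs Varga: 2+1+3 = 6 for Weber, 15 for Varga — Varga by 15–6.
Weber vs Dube: Weber is ranked higher on 3+5 = 8 ballots, Dube on 13. Dube wins 13–8.
Varga vs Dube: Varga is ranked higher on 4+6+5 = 15 ballots, Dube on 6. Varga wins 15–6.
Varga defeats every rival head-to-head and is the Condorcet winner.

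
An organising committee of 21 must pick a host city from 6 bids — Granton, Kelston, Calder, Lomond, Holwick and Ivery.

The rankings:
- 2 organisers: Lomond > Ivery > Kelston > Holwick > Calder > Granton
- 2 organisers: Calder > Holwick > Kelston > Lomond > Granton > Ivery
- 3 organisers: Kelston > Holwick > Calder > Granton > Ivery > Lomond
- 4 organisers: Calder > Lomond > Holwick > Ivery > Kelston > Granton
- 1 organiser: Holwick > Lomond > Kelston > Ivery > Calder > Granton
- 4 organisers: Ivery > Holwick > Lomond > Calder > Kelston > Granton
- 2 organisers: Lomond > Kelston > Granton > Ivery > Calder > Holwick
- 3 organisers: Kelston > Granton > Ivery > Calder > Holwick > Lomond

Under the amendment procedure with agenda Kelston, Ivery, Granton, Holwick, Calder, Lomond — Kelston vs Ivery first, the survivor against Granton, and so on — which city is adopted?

Round 1: Kelston vs Ivery — 11–10, Kelston advances.
Round 2: Kelston vs Granton — 21–0, Kelston advances.
Round 3: Kelston vs Holwick — 10–11, Holwick advances.
Round 4: Holwick vs Calder — 10–11, Calder advances.
Round 5: Calder vs Lomond — 12–9, Calder advances.
Calder survives the agenda.

Calder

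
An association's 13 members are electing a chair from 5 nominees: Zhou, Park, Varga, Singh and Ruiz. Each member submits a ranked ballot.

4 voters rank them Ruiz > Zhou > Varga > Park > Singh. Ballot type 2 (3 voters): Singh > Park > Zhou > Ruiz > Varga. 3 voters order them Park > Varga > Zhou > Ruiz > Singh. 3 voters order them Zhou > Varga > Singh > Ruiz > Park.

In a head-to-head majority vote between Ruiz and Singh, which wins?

Ballots ranking Ruiz above Singh: 4 + 3 = 7.
Ballots ranking Singh above Ruiz: 13 − 7 = 6.
Ruiz wins the head-to-head 7–6.

Ruiz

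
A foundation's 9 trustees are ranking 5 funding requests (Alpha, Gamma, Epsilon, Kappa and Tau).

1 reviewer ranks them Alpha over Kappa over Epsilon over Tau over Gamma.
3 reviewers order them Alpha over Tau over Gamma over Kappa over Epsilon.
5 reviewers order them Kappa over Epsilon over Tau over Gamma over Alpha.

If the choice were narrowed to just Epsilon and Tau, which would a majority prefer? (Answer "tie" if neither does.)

Ballots ranking Epsilon above Tau: 1 + 5 = 6.
Ballots ranking Tau above Epsilon: 9 − 6 = 3.
Epsilon wins the head-to-head 6–3.

Epsilon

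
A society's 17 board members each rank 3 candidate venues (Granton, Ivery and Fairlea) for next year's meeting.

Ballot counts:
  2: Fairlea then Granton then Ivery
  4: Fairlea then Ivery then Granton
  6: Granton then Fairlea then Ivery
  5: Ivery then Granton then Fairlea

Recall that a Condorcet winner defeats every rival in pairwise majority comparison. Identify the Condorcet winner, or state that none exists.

Check each pair by majority over 17 ballots:
Granton vs Ivery: Granton is ranked higher on 2+6 = 8 ballots, Ivery on 9. Ivery wins 9–8.
Granton vs Fairlea: 6+5 = 11 for Granton, 6 for Fairlea — Granton by 11–6.
Ivery vs Fairlea: 5 to 12, Fairlea.
Every city loses at least once (Granton loses to Ivery; Ivery loses to Fairlea; Fairlea loses to Granton). The majority relation contains the cycle Granton beats Fairlea beats Ivery beats Granton, so there is no Condorcet winner.

none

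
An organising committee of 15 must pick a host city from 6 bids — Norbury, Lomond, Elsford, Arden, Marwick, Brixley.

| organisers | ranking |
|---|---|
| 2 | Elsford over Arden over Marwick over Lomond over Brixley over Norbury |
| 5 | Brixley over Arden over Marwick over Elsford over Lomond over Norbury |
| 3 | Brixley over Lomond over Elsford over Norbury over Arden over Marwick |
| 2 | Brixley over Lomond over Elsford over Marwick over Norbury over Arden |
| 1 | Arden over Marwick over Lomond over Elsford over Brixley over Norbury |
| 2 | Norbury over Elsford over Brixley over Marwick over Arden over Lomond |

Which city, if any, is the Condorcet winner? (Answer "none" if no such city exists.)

Brixley

Check each pair by majority over 15 ballots:
Norbury vs Lomond: Norbury preferred on 2 ballots; Lomond wins 13–2.
Norbury vs Elsford: 2 to 13, Elsford.
Norbury vs Arden: 3+2+2 = 7 for Norbury, 8 for Arden — Arden by 8–7.
Norbury vs Marwick: 3+2 = 5 for Norbury, 10 for Marwick — Marwick by 10–5.
Norbury vs Brixley: 2 for Norbury, 13 for Brixley — Brixley by 13–2.
Lomond vs Elsford: Lomond preferred on 3+2+1 = 6 ballots; Elsford wins 9–6.
Lomond vs Arden: 3+2 = 5 for Lomond, 10 for Arden — Arden by 10–5.
Lomond vs Marwick: Lomond is ranked higher on 3+2 = 5 ballots, Marwick on 10. Marwick wins 10–5.
Lomond vs Brixley: 2+1 = 3 for Lomond, 12 for Brixley — Brixley by 12–3.
Elsford vs Arden: Elsford preferred on 2+3+2+2 = 9 ballots; Elsford wins 9–6.
Elsford vs Marwick: 2+3+2+2 = 9 for Elsford, 6 for Marwick — Elsford by 9–6.
Elsford vs Brixley: Elsford is ranked higher on 2+1+2 = 5 ballots, Brixley on 10. Brixley wins 10–5.
Arden vs Marwick: 11 to 4, Arden.
Arden vs Brixley: Arden preferred on 2+1 = 3 ballots; Brixley wins 12–3.
Marwick vs Brixley: 3 to 12, Brixley.
Brixley defeats every rival head-to-head and is the Condorcet winner.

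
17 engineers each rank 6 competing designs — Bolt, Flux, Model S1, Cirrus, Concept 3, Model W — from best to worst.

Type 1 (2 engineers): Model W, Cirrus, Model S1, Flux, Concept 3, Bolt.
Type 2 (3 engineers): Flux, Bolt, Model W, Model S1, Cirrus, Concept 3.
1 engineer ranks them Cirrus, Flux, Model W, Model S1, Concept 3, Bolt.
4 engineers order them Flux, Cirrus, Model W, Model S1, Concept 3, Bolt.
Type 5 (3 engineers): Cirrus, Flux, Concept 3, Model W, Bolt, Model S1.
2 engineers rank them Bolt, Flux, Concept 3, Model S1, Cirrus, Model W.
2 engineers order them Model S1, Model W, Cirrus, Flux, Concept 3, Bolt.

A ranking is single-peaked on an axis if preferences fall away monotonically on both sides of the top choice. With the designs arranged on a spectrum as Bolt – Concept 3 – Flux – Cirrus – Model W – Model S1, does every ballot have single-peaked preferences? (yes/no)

no

Axis positions: Bolt=1, Concept 3=2, Flux=3, Cirrus=4, Model W=5, Model S1=6.
Type 1 (peak Model W at position 5): ranking walks positions 5-4-6-3-2-1, expanding outward from the peak — single-peaked.
Type 2: ranking walks positions 3-1-5-6-4-2; Bolt is ranked above Concept 3 even though Concept 3 lies between Bolt and the peak Flux on the axis — preferences dip and rise again. Not single-peaked.
Type 3 (peak Cirrus at position 4): ranking walks positions 4-3-5-6-2-1, expanding outward from the peak — single-peaked.
Type 4 (peak Flux at position 3): ranking walks positions 3-4-5-6-2-1, expanding outward from the peak — single-peaked.
Type 5 (peak Cirrus at position 4): ranking walks positions 4-3-2-5-1-6, expanding outward from the peak — single-peaked.
Type 6: ranking walks positions 1-3-2-6-4-5; Flux is ranked above Concept 3 even though Concept 3 lies between Flux and the peak Bolt on the axis — preferences dip and rise again. Not single-peaked.
Type 7 (peak Model S1 at position 6): ranking walks positions 6-5-4-3-2-1, expanding outward from the peak — single-peaked.
Type 2 violates single-peakedness, so the profile is not single-peaked on this axis.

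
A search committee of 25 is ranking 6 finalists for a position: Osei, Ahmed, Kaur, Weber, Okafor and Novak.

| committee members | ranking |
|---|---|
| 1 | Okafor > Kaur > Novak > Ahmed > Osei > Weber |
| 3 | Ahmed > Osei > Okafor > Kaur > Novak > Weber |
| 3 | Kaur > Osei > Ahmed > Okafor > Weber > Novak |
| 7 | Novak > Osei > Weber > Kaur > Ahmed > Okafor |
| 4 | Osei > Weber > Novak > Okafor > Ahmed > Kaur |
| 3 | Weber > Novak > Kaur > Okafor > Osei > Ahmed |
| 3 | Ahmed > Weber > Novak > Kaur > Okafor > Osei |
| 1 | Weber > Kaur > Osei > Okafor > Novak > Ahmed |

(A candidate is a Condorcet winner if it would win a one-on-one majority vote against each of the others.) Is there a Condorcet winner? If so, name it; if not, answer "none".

none

Head-to-head results (25 committee members):
Osei–Ahmed: Osei 18–7.
Osei vs Kaur: 3+7+4 = 14 for Osei, 11 for Kaur — Osei by 14–11.
Osei–Weber: Osei 18–7.
Osei vs Okafor: Osei, 18–7.
Osei vs Novak: Novak, 14–11.
Ahmed vs Kaur: Kaur, 15–10.
Ahmed–Weber: Weber 15–10.
Ahmed vs Okafor: Ahmed preferred on 3+3+7+3 = 16 ballots; Ahmed wins 16–9.
Ahmed vs Novak: Ahmed preferred on 3+3+3 = 9 ballots; Novak wins 16–9.
Kaur vs Weber: 1+3+3 = 7 for Kaur, 18 for Weber — Weber by 18–7.
Kaur vs Okafor: Kaur preferred on 3+7+3+3+1 = 17 ballots; Kaur wins 17–8.
Kaur vs Novak: Kaur is ranked higher on 1+3+3+1 = 8 ballots, Novak on 17. Novak wins 17–8.
Weber vs Okafor: Weber wins 18–7.
Weber vs Novak: Weber, 14–11.
Okafor–Novak: Novak 17–8.
No candidate is unbeaten: Osei loses to Novak; Ahmed loses to Osei; Kaur loses to Osei; Weber loses to Osei; Okafor loses to Osei; Novak loses to Weber. In particular Osei → Weber → Novak → Osei is a majority cycle — no Condorcet winner exists.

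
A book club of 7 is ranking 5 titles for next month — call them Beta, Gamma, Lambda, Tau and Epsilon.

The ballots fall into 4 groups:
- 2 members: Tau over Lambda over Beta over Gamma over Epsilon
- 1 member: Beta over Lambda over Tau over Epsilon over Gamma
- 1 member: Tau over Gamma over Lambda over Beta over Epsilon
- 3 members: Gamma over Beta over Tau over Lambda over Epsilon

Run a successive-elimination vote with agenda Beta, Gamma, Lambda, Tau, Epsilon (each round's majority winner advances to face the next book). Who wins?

Round 1: Beta vs Gamma — 3–4, Gamma advances.
Round 2: Gamma vs Lambda — 4–3, Gamma advances.
Round 3: Gamma vs Tau — 3–4, Tau advances.
Round 4: Tau vs Epsilon — 7–0, Tau advances.
Tau survives the agenda.

Tau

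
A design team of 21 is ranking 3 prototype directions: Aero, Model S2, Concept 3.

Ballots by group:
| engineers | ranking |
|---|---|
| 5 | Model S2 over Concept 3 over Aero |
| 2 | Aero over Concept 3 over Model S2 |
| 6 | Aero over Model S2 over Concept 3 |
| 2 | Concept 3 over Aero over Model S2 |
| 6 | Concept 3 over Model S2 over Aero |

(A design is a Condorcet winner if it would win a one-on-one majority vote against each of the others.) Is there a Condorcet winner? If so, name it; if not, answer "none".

Model S2

Pairwise majorities:
Aero vs Model S2: Model S2 wins 11–10.
Aero vs Concept 3: Concept 3, 13–8.
Model S2–Concept 3: Model S2 11–10.
Only Model S2 has no losses; Model S2 is the Condorcet winner.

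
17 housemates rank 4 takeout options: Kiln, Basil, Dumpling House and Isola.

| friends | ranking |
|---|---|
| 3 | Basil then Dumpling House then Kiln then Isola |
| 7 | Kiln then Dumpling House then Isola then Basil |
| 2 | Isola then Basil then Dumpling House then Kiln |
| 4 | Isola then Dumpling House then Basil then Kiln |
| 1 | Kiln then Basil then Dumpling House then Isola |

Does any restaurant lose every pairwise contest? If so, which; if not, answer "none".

Head-to-head results (17 friends):
Kiln–Basil: Basil 9–8.
Kiln–Dumpling House: Dumpling House 9–8.
Kiln vs Isola: Kiln wins 11–6.
Basil–Dumpling House: Dumpling House 11–6.
Basil vs Isola: 4 to 13, Isola.
Dumpling House vs Isola: Dumpling House is ranked higher on 3+7+1 = 11 ballots, Isola on 6. Dumpling House wins 11–6.
Each restaurant has at least one pairwise win (Kiln beats Isola; Basil beats Kiln; Dumpling House beats Kiln; Isola beats Basil) — no Condorcet loser.

none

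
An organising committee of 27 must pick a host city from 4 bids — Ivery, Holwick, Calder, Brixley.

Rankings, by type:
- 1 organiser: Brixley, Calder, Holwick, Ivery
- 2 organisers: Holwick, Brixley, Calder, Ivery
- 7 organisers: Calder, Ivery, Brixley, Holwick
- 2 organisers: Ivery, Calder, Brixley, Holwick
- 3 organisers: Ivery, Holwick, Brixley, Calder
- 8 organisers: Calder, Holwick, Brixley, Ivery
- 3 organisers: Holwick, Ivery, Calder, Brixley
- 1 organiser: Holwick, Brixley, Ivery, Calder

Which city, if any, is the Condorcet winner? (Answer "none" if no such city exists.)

Check each pair by majority over 27 ballots:
Ivery–Holwick: Holwick 15–12.
Ivery vs Calder: Calder wins 18–9.
Ivery vs Brixley: Ivery wins 15–12.
Holwick vs Calder: Calder wins 18–9.
Holwick–Brixley: Holwick 17–10.
Calder vs Brixley: Calder, 20–7.
Calder defeats every rival head-to-head and is the Condorcet winner.

Calder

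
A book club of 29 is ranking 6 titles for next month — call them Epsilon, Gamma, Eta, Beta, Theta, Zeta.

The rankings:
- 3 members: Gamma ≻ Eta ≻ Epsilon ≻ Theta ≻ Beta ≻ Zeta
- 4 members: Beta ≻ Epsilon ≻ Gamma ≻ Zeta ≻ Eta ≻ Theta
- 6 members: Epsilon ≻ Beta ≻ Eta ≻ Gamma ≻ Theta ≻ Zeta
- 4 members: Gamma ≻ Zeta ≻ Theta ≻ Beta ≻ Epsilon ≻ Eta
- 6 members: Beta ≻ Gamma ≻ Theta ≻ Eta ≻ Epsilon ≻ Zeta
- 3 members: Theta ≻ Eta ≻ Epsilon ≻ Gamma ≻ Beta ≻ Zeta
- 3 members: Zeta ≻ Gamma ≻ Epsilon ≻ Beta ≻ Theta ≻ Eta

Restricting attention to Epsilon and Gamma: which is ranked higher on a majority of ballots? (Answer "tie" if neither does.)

Ballots ranking Epsilon above Gamma: 4 + 6 + 3 = 13.
Ballots ranking Gamma above Epsilon: 29 − 13 = 16.
Gamma wins the head-to-head 16–13.

Gamma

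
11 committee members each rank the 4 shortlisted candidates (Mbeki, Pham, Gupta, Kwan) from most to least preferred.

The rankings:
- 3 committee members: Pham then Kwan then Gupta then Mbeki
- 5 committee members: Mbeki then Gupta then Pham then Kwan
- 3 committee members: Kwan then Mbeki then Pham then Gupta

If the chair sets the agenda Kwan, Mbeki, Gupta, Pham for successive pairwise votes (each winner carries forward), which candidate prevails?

Round 1: Kwan vs Mbeki — 6–5, Kwan advances.
Round 2: Kwan vs Gupta — 6–5, Kwan advances.
Round 3: Kwan vs Pham — 3–8, Pham advances.
Pham survives the agenda.

Pham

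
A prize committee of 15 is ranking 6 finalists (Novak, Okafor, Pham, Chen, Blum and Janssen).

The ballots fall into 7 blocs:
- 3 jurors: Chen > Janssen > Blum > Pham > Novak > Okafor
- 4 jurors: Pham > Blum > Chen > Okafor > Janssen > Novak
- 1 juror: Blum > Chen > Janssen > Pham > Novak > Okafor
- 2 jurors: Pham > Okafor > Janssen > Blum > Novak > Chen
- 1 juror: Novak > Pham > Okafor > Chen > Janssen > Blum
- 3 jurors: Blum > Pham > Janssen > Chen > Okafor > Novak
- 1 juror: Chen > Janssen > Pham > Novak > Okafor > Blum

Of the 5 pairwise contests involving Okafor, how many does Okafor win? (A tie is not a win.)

1

Okafor against each rival (15 jurors):
Okafor–Novak: Okafor 9–6.
Okafor–Pham: Pham 15–0.
Okafor vs Chen: Chen, 12–3.
Okafor vs Blum: Blum, 11–4.
Okafor vs Janssen: Janssen wins 8–7.
Okafor beats Novak; loses to Pham, Chen, Blum, Janssen — 1 pairwise win.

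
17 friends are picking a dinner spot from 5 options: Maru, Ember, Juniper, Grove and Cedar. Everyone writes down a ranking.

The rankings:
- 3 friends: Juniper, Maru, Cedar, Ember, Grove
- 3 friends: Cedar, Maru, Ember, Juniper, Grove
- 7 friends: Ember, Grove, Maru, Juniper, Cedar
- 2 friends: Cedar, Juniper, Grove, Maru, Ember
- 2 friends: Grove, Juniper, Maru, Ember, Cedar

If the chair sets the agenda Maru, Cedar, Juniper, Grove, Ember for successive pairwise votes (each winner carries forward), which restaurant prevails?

Round 1: Maru vs Cedar — 12–5, Maru advances.
Round 2: Maru vs Juniper — 10–7, Maru advances.
Round 3: Maru vs Grove — 6–11, Grove advances.
Round 4: Grove vs Ember — 4–13, Ember advances.
Ember survives the agenda.

Ember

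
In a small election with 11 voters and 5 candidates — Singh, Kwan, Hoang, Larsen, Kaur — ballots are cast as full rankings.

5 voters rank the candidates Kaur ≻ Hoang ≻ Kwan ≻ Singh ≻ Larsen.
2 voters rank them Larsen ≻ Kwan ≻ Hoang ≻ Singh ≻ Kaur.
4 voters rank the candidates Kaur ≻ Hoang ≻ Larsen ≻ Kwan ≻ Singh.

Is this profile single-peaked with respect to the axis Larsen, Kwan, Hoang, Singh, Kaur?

no

Axis positions: Larsen=1, Kwan=2, Hoang=3, Singh=4, Kaur=5.
Group 1: ranking walks positions 5-3-2-4-1; Hoang is ranked above Singh even though Singh lies between Hoang and the peak Kaur on the axis — preferences dip and rise again. Not single-peaked.
Group 2 (peak Larsen at position 1): ranking walks positions 1-2-3-4-5, expanding outward from the peak — single-peaked.
Group 3: ranking walks positions 5-3-1-2-4; Hoang is ranked above Singh even though Singh lies between Hoang and the peak Kaur on the axis — preferences dip and rise again. Not single-peaked.
Group 1 violates single-peakedness, so the profile is not single-peaked on this axis.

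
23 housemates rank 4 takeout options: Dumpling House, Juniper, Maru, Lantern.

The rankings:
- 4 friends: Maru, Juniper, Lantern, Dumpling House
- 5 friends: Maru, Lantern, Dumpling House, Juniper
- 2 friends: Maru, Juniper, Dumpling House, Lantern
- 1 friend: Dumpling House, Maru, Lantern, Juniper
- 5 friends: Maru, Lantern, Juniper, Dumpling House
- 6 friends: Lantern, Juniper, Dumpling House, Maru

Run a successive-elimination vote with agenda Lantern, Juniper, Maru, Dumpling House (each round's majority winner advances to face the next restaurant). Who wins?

Maru

Round 1: Lantern vs Juniper — 17–6, Lantern advances.
Round 2: Lantern vs Maru — 6–17, Maru advances.
Round 3: Maru vs Dumpling House — 16–7, Maru advances.
Maru survives the agenda.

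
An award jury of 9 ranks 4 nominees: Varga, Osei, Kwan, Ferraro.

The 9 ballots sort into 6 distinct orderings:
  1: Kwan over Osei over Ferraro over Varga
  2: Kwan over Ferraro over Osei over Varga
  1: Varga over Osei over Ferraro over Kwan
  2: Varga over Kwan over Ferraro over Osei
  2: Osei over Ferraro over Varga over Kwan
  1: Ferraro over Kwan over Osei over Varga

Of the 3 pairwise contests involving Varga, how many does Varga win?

1

Varga against each rival (9 jurors):
Varga vs Osei: 3 to 6, Osei.
Varga vs Kwan: 5 to 4, Varga.
Varga vs Ferraro: Ferraro, 6–3.
Varga beats Kwan; loses to Osei, Ferraro — 1 pairwise win.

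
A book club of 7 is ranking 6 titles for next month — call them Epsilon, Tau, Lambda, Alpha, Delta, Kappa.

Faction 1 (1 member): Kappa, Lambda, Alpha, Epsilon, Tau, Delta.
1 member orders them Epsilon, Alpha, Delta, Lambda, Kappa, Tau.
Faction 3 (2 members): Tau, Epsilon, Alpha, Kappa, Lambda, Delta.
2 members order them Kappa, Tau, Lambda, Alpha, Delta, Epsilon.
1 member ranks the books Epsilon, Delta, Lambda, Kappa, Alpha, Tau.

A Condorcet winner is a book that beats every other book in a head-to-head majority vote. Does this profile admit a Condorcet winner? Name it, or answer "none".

none

Pairwise majorities:
Epsilon vs Tau: Tau wins 4–3.
Epsilon vs Lambda: Epsilon, 4–3.
Epsilon–Alpha: Epsilon 4–3.
Epsilon vs Delta: Epsilon, 5–2.
Epsilon vs Kappa: Epsilon wins 4–3.
Tau–Lambda: Tau 4–3.
Tau vs Alpha: Tau, 4–3.
Tau–Delta: Tau 5–2.
Tau vs Kappa: Kappa wins 5–2.
Lambda vs Alpha: Lambda wins 4–3.
Lambda–Delta: Lambda 5–2.
Lambda vs Kappa: Kappa, 5–2.
Alpha vs Delta: Alpha wins 6–1.
Alpha vs Kappa: Kappa wins 4–3.
Delta vs Kappa: Kappa, 5–2.
No book is unbeaten: Epsilon loses to Tau; Tau loses to Kappa; Lambda loses to Epsilon; Alpha loses to Epsilon; Delta loses to Epsilon; Kappa loses to Epsilon. In particular Epsilon > Kappa > Tau > Epsilon is a majority cycle — no Condorcet winner exists.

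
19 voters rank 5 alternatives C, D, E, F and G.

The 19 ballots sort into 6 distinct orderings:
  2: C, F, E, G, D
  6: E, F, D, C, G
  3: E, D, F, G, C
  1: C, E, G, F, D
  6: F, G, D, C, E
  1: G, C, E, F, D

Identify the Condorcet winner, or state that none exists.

none

Head-to-head results (19 voters):
C vs D: D wins 15–4.
C vs E: C preferred on 2+1+6+1 = 10 ballots; C wins 10–9.
C vs F: F, 15–4.
C vs G: C preferred on 2+6+1 = 9 ballots; G wins 10–9.
D vs E: 6 for D, 13 for E — E by 13–6.
D vs F: F, 16–3.
D vs G: D is ranked higher on 6+3 = 9 ballots, G on 10. G wins 10–9.
E vs F: 11 to 8, E.
E vs G: E wins 12–7.
F vs G: F preferred on 2+6+3+6 = 17 ballots; F wins 17–2.
No alternative is unbeaten: C loses to D; D loses to E; E loses to C; F loses to E; G loses to E. In particular C → E → D → C is a majority cycle — no Condorcet winner exists.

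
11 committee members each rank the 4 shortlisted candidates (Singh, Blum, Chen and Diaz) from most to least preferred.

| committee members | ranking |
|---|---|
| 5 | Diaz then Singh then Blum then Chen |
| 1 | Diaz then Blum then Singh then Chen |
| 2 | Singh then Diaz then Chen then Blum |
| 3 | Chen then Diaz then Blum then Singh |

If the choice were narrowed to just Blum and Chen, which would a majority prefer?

Blum

Ballots ranking Blum above Chen: 5 + 1 = 6.
Ballots ranking Chen above Blum: 11 − 6 = 5.
Blum wins the head-to-head 6–5.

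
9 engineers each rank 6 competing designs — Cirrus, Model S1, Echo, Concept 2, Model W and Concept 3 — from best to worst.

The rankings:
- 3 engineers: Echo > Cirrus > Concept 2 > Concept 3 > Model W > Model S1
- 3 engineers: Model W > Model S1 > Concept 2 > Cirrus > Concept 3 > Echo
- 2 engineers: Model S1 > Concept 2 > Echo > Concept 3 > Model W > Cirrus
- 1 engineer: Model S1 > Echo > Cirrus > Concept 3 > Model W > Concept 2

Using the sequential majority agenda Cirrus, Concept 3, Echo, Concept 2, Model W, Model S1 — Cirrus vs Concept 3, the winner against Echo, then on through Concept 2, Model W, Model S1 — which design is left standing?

Round 1: Cirrus vs Concept 3 — 7–2, Cirrus advances.
Round 2: Cirrus vs Echo — 3–6, Echo advances.
Round 3: Echo vs Concept 2 — 4–5, Concept 2 advances.
Round 4: Concept 2 vs Model W — 5–4, Concept 2 advances.
Round 5: Concept 2 vs Model S1 — 3–6, Model S1 advances.
The agenda winner is Model S1.

Model S1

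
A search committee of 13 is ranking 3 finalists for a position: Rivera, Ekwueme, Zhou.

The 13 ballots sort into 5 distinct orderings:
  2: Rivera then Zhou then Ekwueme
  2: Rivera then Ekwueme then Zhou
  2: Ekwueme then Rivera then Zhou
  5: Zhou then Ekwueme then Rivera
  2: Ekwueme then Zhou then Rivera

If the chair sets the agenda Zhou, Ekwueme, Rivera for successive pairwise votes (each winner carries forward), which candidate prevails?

Zhou

Round 1: Zhou vs Ekwueme — 7–6, Zhou advances.
Round 2: Zhou vs Rivera — 7–6, Zhou advances.
The agenda winner is Zhou.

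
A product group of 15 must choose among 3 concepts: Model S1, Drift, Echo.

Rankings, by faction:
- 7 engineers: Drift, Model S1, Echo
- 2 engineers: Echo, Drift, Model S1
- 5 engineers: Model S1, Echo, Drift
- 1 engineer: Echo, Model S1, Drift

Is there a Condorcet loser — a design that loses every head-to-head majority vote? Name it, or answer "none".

Head-to-head results (15 engineers):
Model S1 vs Drift: Drift, 9–6.
Model S1 vs Echo: 7+5 = 12 for Model S1, 3 for Echo — Model S1 by 12–3.
Drift vs Echo: 7 to 8, Echo.
Each design has at least one pairwise win (Model S1 beats Echo; Drift beats Model S1; Echo beats Drift) — no Condorcet loser.

none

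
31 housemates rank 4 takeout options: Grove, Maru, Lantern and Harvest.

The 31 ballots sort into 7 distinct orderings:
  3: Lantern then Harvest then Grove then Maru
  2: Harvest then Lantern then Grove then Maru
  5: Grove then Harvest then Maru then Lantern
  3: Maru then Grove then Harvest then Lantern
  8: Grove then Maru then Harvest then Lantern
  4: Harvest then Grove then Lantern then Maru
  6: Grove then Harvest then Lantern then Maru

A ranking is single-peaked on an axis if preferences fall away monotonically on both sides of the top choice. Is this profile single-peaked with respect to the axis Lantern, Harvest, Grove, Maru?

Axis positions: Lantern=1, Harvest=2, Grove=3, Maru=4.
Type 1 (peak Lantern at position 1): ranking walks positions 1-2-3-4, expanding outward from the peak — single-peaked.
Type 2 (peak Harvest at position 2): ranking walks positions 2-1-3-4, expanding outward from the peak — single-peaked.
Type 3 (peak Grove at position 3): ranking walks positions 3-2-4-1, expanding outward from the peak — single-peaked.
Type 4 (peak Maru at position 4): ranking walks positions 4-3-2-1, expanding outward from the peak — single-peaked.
Type 5 (peak Grove at position 3): ranking walks positions 3-4-2-1, expanding outward from the peak — single-peaked.
Type 6 (peak Harvest at position 2): ranking walks positions 2-3-1-4, expanding outward from the peak — single-peaked.
Type 7 (peak Grove at position 3): ranking walks positions 3-2-1-4, expanding outward from the peak — single-peaked.
Every ranking is single-peaked on this axis.

yes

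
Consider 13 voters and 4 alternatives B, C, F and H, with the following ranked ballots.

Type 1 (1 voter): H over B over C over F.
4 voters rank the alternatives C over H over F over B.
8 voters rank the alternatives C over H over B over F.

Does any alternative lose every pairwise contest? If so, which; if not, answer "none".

Pairwise majorities:
B vs C: C wins 12–1.
B–F: B 9–4.
B vs H: B preferred on 0 ballots; H wins 13–0.
C vs F: C wins 13–0.
C–H: C 12–1.
F vs H: F preferred on 0 ballots; H wins 13–0.
F is beaten in every head-to-head and is the Condorcet loser.

F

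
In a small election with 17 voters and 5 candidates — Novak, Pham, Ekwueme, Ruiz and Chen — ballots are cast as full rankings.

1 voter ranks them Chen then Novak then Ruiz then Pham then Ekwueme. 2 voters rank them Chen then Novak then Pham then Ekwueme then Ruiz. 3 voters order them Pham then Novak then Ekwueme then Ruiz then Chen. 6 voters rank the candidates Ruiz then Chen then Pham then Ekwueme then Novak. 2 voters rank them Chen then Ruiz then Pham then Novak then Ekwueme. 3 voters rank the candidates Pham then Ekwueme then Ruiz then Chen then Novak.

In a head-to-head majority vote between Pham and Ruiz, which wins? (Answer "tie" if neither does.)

Ruiz

Ballots ranking Pham above Ruiz: 2 + 3 + 3 = 8.
Ballots ranking Ruiz above Pham: 17 − 8 = 9.
Ruiz wins the head-to-head 9–8.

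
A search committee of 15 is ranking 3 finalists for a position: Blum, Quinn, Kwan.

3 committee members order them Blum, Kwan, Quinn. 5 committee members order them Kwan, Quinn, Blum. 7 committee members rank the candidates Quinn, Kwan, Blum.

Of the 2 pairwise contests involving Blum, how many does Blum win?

0

Blum against each rival (15 committee members):
Blum vs Quinn: Blum is ranked higher on 3 ballots, Quinn on 12. Quinn wins 12–3.
Blum–Kwan: Kwan 12–3.
Blum beats no one; loses to Quinn, Kwan — 0 pairwise wins.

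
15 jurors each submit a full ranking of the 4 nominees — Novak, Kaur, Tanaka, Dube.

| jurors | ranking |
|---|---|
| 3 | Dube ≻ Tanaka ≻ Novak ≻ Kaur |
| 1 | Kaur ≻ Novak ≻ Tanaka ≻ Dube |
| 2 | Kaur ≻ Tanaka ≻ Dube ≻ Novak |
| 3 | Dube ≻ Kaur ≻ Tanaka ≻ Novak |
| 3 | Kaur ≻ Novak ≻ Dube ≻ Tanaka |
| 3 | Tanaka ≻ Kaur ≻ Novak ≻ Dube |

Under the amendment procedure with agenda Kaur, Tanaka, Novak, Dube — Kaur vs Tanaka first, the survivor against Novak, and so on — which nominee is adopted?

Round 1: Kaur vs Tanaka — 9–6, Kaur advances.
Round 2: Kaur vs Novak — 12–3, Kaur advances.
Round 3: Kaur vs Dube — 9–6, Kaur advances.
Kaur survives the agenda.

Kaur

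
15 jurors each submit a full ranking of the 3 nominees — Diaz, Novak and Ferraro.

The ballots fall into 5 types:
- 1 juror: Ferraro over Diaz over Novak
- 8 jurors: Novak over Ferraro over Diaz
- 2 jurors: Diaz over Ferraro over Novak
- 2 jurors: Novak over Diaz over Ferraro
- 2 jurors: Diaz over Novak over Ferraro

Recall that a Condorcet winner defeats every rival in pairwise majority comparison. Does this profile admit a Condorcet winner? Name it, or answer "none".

Novak

Check each pair by majority over 15 ballots:
Diaz vs Novak: Diaz is ranked higher on 1+2+2 = 5 ballots, Novak on 10. Novak wins 10–5.
Diaz vs Ferraro: 2+2+2 = 6 for Diaz, 9 for Ferraro — Ferraro by 9–6.
Novak vs Ferraro: Novak preferred on 8+2+2 = 12 ballots; Novak wins 12–3.
Only Novak has no losses; Novak is the Condorcet winner.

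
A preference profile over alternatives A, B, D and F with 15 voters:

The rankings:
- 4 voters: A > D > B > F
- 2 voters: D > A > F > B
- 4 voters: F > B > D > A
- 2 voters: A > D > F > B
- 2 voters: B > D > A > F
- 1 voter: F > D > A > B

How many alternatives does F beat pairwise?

F against each rival (15 voters):
F vs A: F is ranked higher on 4+1 = 5 ballots, A on 10. A wins 10–5.
F vs B: F wins 9–6.
F vs D: D wins 10–5.
F beats B; loses to A, D — 1 pairwise win.

1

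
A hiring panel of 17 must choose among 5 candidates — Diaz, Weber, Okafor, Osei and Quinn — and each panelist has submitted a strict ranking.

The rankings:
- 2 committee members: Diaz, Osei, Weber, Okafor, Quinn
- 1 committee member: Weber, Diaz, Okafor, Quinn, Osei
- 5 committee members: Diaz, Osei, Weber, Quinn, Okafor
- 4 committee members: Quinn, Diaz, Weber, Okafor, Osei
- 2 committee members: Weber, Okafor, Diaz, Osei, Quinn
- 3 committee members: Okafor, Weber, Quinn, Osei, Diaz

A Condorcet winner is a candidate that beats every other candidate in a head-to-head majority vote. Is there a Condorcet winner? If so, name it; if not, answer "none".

Pairwise majorities:
Diaz vs Weber: Diaz, 11–6.
Diaz vs Okafor: Diaz, 12–5.
Diaz vs Osei: Diaz, 14–3.
Diaz vs Quinn: Diaz wins 10–7.
Weber vs Okafor: Weber wins 14–3.
Weber vs Osei: Weber, 10–7.
Weber vs Quinn: Weber, 13–4.
Okafor vs Osei: Okafor wins 10–7.
Okafor vs Quinn: Quinn wins 9–8.
Osei vs Quinn: Osei, 9–8.
Diaz wins every pairwise contest, so Diaz is the Condorcet winner.

Diaz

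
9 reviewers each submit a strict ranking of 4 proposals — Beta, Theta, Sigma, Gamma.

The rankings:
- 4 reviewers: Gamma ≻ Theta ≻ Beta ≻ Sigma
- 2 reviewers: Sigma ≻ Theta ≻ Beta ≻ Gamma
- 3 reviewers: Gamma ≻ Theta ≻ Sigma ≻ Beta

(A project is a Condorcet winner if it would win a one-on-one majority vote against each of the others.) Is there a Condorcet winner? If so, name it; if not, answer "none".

Check each pair by majority over 9 ballots:
Beta–Theta: Theta 9–0.
Beta–Sigma: Sigma 5–4.
Beta–Gamma: Gamma 7–2.
Theta vs Sigma: Theta, 7–2.
Theta vs Gamma: Gamma wins 7–2.
Sigma vs Gamma: Gamma, 7–2.
Gamma beats each of Beta, Theta, Sigma — Gamma is the Condorcet winner.

Gamma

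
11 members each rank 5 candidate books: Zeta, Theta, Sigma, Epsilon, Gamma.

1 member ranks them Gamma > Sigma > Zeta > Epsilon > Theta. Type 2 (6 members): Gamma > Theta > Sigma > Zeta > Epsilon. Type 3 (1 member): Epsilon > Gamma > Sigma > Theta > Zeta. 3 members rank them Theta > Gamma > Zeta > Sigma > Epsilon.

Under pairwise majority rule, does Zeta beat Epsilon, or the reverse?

Ballots ranking Zeta above Epsilon: 1 + 6 + 3 = 10.
Ballots ranking Epsilon above Zeta: 11 − 10 = 1.
Zeta wins the head-to-head 10–1.

Zeta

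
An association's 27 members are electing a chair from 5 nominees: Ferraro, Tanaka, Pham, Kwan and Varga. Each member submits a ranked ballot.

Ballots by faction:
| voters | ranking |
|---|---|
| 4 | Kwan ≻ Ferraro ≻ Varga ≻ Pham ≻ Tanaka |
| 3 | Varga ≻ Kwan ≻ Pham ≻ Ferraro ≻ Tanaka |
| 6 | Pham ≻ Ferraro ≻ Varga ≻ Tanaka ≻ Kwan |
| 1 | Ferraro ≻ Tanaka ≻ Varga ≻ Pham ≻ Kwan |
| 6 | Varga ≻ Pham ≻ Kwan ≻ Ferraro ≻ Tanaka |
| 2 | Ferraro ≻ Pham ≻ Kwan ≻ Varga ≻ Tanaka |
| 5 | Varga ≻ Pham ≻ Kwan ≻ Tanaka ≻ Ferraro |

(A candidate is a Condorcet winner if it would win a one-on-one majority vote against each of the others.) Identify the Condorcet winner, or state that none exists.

Varga

Pairwise majorities:
Ferraro vs Tanaka: 22 to 5, Ferraro.
Ferraro vs Pham: 4+1+2 = 7 for Ferraro, 20 for Pham — Pham by 20–7.
Ferraro vs Kwan: 9 to 18, Kwan.
Ferraro vs Varga: Ferraro is ranked higher on 4+6+1+2 = 13 ballots, Varga on 14. Varga wins 14–13.
Tanaka vs Pham: Tanaka preferred on 1 ballot; Pham wins 26–1.
Tanaka vs Kwan: Tanaka preferred on 6+1 = 7 ballots; Kwan wins 20–7.
Tanaka vs Varga: Tanaka is ranked higher on 1 ballot, Varga on 26. Varga wins 26–1.
Pham vs Kwan: Pham is ranked higher on 6+1+6+2+5 = 20 ballots, Kwan on 7. Pham wins 20–7.
Pham vs Varga: 6+2 = 8 for Pham, 19 for Varga — Varga by 19–8.
Kwan vs Varga: Kwan is ranked higher on 4+2 = 6 ballots, Varga on 21. Varga wins 21–6.
Varga wins every pairwise contest, so Varga is the Condorcet winner.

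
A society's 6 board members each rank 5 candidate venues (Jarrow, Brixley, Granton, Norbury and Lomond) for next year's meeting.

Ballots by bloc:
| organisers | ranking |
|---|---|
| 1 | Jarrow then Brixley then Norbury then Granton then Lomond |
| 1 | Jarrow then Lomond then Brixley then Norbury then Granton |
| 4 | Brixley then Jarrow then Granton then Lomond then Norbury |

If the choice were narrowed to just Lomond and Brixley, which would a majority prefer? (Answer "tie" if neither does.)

Brixley

Ballots ranking Lomond above Brixley: 1.
Ballots ranking Brixley above Lomond: 6 − 1 = 5.
Brixley wins the head-to-head 5–1.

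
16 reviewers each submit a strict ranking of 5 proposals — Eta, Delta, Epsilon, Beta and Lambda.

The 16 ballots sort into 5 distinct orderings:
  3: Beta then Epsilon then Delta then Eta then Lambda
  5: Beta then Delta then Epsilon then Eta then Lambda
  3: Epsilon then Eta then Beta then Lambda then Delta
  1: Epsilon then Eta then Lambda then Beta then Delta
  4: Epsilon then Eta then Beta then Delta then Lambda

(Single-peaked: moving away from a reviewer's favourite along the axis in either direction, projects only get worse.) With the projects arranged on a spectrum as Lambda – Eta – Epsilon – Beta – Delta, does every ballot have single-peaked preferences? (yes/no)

yes

Axis positions: Lambda=1, Eta=2, Epsilon=3, Beta=4, Delta=5.
Type 1 (peak Beta at position 4): ranking walks positions 4-3-5-2-1, expanding outward from the peak — single-peaked.
Type 2 (peak Beta at position 4): ranking walks positions 4-5-3-2-1, expanding outward from the peak — single-peaked.
Type 3 (peak Epsilon at position 3): ranking walks positions 3-2-4-1-5, expanding outward from the peak — single-peaked.
Type 4 (peak Epsilon at position 3): ranking walks positions 3-2-1-4-5, expanding outward from the peak — single-peaked.
Type 5 (peak Epsilon at position 3): ranking walks positions 3-2-4-5-1, expanding outward from the peak — single-peaked.
Every ranking is single-peaked on this axis.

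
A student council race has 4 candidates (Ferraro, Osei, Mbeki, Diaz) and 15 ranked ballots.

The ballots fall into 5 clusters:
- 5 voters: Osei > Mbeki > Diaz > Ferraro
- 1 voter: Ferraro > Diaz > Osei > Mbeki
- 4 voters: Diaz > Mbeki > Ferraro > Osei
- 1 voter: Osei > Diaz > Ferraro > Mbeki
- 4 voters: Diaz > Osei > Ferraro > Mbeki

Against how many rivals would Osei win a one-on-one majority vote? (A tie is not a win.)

2

Osei against each rival (15 voters):
Osei vs Ferraro: Osei is ranked higher on 5+1+4 = 10 ballots, Ferraro on 5. Osei wins 10–5.
Osei vs Mbeki: Osei, 11–4.
Osei vs Diaz: 6 to 9, Diaz.
Osei beats Ferraro, Mbeki; loses to Diaz — 2 pairwise wins.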